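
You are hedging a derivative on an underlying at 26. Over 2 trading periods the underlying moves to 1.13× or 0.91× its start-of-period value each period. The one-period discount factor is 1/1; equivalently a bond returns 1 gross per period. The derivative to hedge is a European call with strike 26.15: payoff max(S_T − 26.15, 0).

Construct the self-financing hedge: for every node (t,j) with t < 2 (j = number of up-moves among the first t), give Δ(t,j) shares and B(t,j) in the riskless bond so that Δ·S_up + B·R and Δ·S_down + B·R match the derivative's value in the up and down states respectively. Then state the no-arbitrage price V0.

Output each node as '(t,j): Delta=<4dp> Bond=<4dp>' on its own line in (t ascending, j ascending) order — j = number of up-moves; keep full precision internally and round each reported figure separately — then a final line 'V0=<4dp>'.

(0,0): Delta=0.5228 Bond=-12.1295
(1,0): Delta=0.1125 Bond=-2.4231
(1,1): Delta=1.0000 Bond=-26.1500
V0=1.4630

Since d<R<u, set p* = (R−d)/(u−d) = 0.4091; price each node as the discounted p*-expectation of its children.
Terminal payoffs: V(2,0)=0.0000, V(2,1)=0.5858, V(2,2)=7.0494
Node (1,0) S=23.6600: V=(p*·0.5858+(1−p*)·0.0000)/1=0.2396; Δ=(0.5858−0.0000)/(26.7358−21.5306)=0.1125; B=V−Δ·S=-2.4231
Node (1,1) S=29.3800: V=(p*·7.0494+(1−p*)·0.5858)/1=3.2300; Δ=(7.0494−0.5858)/(33.1994−26.7358)=1.0000; B=V−Δ·S=-26.1500
Node (0,0) S=26.0000: V=(p*·3.2300+(1−p*)·0.2396)/1=1.4630; Δ=(3.2300−0.2396)/(29.3800−23.6600)=0.5228; B=V−Δ·S=-12.1295
Root portfolio cost Δ·26+B reproduces V0=1.4630.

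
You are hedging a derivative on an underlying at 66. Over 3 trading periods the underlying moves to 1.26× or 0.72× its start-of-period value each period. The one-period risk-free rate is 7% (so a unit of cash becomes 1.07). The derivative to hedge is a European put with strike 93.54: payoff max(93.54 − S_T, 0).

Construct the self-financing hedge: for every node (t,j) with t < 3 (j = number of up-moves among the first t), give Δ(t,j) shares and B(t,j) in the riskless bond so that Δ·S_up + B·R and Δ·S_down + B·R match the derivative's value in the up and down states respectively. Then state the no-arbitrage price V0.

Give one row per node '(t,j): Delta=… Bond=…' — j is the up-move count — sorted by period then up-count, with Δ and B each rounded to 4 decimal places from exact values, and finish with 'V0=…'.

(0,0): Delta=-0.6038 Bond=58.7600
(1,0): Delta=-1.0000 Bond=81.7015
(1,1): Delta=-0.4809 Bond=52.6522
(2,0): Delta=-1.0000 Bond=87.4206
(2,1): Delta=-1.0000 Bond=87.4206
(2,2): Delta=-0.3198 Bond=39.4644
V0=18.9103

Risk-neutral probability p* = (R−d)/(u−d) = (1.07−0.72)/(1.26−0.72) = 0.6481.
At expiry t=3: V(3,0)=68.9056, V(3,1)=50.4299, V(3,2)=18.0972, V(3,3)=0.0000
Node (2,0) S=34.2144: V=(p*·50.4299+(1−p*)·68.9056)/1.07=53.2062; Δ=(50.4299−68.9056)/(43.1101−24.6344)=-1.0000; B=V−Δ·S=87.4206
Node (2,1) S=59.8752: V=(p*·18.0972+(1−p*)·50.4299)/1.07=27.5454; Δ=(18.0972−50.4299)/(75.4428−43.1101)=-1.0000; B=V−Δ·S=87.4206
Node (2,2) S=104.7816: V=(p*·0.0000+(1−p*)·18.0972)/1.07=5.9510; Δ=(0.0000−18.0972)/(132.0248−75.4428)=-0.3198; B=V−Δ·S=39.4644
Node (1,0) S=47.5200: V=(p*·27.5454+(1−p*)·53.2062)/1.07=34.1815; Δ=(27.5454−53.2062)/(59.8752−34.2144)=-1.0000; B=V−Δ·S=81.7015
Node (1,1) S=83.1600: V=(p*·5.9510+(1−p*)·27.5454)/1.07=12.6626; Δ=(5.9510−27.5454)/(104.7816−59.8752)=-0.4809; B=V−Δ·S=52.6522
Node (0,0) S=66.0000: V=(p*·12.6626+(1−p*)·34.1815)/1.07=18.9103; Δ=(12.6626−34.1815)/(83.1600−47.5200)=-0.6038; B=V−Δ·S=58.7600
Check: Δ(0,0)·S0 + B(0,0) = 18.9103 = V0.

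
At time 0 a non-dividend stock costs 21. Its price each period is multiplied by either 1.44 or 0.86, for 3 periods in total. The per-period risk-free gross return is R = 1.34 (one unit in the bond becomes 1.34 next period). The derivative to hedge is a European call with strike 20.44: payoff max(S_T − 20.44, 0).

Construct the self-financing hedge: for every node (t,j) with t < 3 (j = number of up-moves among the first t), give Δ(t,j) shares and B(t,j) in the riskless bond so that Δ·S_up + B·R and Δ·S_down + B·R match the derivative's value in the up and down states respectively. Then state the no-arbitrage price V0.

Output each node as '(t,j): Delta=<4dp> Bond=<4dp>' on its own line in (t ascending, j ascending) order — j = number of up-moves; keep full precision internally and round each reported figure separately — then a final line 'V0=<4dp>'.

(0,0): Delta=0.9904 Bond=-8.2778
(1,0): Delta=0.9130 Bond=-9.6949
(1,1): Delta=1.0000 Bond=-11.3834
(2,0): Delta=0.2137 Bond=-2.1306
(2,1): Delta=1.0000 Bond=-15.2537
(2,2): Delta=1.0000 Bond=-15.2537
V0=12.5200

Since d<R<u, set p* = (R−d)/(u−d) = 0.8276; price each node as the discounted p*-expectation of its children.
At expiry t=3: V(3,0)=0.0000, V(3,1)=1.9255, V(3,2)=17.0092, V(3,3)=42.2657
(2,0): S=15.5316. Δ = (V_up−V_dn)/(S_up−S_dn) = (1.9255−0.0000)/(22.3655−13.3572) = 0.2137. V = [p*·1.9255 + (1−p*)·0.0000]/1.34 = 1.1892. B = V − Δ·S = -2.1306.
(2,1): S=26.0064. Δ = (V_up−V_dn)/(S_up−S_dn) = (17.0092−1.9255)/(37.4492−22.3655) = 1.0000. V = [p*·17.0092 + (1−p*)·1.9255]/1.34 = 10.7527. B = V − Δ·S = -15.2537.
(2,2): S=43.5456. Δ = (V_up−V_dn)/(S_up−S_dn) = (42.2657−17.0092)/(62.7057−37.4492) = 1.0000. V = [p*·42.2657 + (1−p*)·17.0092]/1.34 = 28.2919. B = V − Δ·S = -15.2537.
(1,0): S=18.0600. Δ = (V_up−V_dn)/(S_up−S_dn) = (10.7527−1.1892)/(26.0064−15.5316) = 0.9130. V = [p*·10.7527 + (1−p*)·1.1892]/1.34 = 6.7939. B = V − Δ·S = -9.6949.
(1,1): S=30.2400. Δ = (V_up−V_dn)/(S_up−S_dn) = (28.2919−10.7527)/(43.5456−26.0064) = 1.0000. V = [p*·28.2919 + (1−p*)·10.7527]/1.34 = 18.8566. B = V − Δ·S = -11.3834.
(0,0): S=21.0000. Δ = (V_up−V_dn)/(S_up−S_dn) = (18.8566−6.7939)/(30.2400−18.0600) = 0.9904. V = [p*·18.8566 + (1−p*)·6.7939]/1.34 = 12.5200. B = V − Δ·S = -8.2778.
Each (Δ,B) replicates both successor values, so the strategy is self-financing and V0 is arbitrage-free.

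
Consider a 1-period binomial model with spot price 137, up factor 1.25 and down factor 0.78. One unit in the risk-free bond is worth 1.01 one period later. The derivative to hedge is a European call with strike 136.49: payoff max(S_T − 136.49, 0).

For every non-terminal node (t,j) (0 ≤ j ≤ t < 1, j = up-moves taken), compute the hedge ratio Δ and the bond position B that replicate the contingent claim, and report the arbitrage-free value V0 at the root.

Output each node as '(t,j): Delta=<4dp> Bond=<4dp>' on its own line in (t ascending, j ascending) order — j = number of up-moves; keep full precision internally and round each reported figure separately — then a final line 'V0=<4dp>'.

No-arbitrage ⇒ martingale measure with p* = (R−d)/(u−d) = 0.4894.
Terminal payoffs: V(1,0)=0.0000, V(1,1)=34.7600
  t=0,j=0: stock 137.0000 → up 171.2500 (V=34.7600), down 106.8600 (V=0.0000). Price 16.8418; hedge Δ=0.5398, bond B=-57.1157.
Root portfolio cost Δ·137+B reproduces V0=16.8418.

(0,0): Delta=0.5398 Bond=-57.1157
V0=16.8418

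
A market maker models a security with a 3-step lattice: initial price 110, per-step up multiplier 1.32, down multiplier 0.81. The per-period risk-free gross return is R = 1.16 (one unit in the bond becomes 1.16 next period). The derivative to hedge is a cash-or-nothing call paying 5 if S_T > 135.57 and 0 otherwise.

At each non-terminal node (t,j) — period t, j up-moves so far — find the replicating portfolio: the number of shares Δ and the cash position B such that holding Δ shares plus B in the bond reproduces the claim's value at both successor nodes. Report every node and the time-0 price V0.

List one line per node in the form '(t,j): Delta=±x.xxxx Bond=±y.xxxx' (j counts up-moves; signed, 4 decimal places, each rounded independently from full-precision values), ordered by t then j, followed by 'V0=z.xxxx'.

(0,0): Delta=0.0285 Bond=-0.6821
(1,0): Delta=0.0651 Bond=-4.0501
(1,1): Delta=0.0183 Bond=0.6986
(2,0): Delta=0.0000 Bond=0.0000
(2,1): Delta=0.0834 Bond=-6.8458
(2,2): Delta=0.0000 Bond=4.3103
V0=2.4553

Under the risk-neutral measure, an up-move has probability p* = (R−d)/(u−d) = 0.6863 and values discount at R = 1.16.
Payoff layer (t=3): V(3,0)=0.0000, V(3,1)=0.0000, V(3,2)=5.0000, V(3,3)=5.0000
  t=2,j=0: stock 72.1710 → up 95.2657 (V=0.0000), down 58.4585 (V=0.0000). Price 0.0000; hedge Δ=0.0000, bond B=0.0000.
  t=2,j=1: stock 117.6120 → up 155.2478 (V=5.0000), down 95.2657 (V=0.0000). Price 2.9581; hedge Δ=0.0834, bond B=-6.8458.
  t=2,j=2: stock 191.6640 → up 252.9965 (V=5.0000), down 155.2478 (V=5.0000). Price 4.3103; hedge Δ=0.0000, bond B=4.3103.
  t=1,j=0: stock 89.1000 → up 117.6120 (V=2.9581), down 72.1710 (V=0.0000). Price 1.7500; hedge Δ=0.0651, bond B=-4.0501.
  t=1,j=1: stock 145.2000 → up 191.6640 (V=4.3103), down 117.6120 (V=2.9581). Price 3.3501; hedge Δ=0.0183, bond B=0.6986.
  t=0,j=0: stock 110.0000 → up 145.2000 (V=3.3501), down 89.1000 (V=1.7500). Price 2.4553; hedge Δ=0.0285, bond B=-0.6821.
Check: Δ(0,0)·S0 + B(0,0) = 2.4553 = V0.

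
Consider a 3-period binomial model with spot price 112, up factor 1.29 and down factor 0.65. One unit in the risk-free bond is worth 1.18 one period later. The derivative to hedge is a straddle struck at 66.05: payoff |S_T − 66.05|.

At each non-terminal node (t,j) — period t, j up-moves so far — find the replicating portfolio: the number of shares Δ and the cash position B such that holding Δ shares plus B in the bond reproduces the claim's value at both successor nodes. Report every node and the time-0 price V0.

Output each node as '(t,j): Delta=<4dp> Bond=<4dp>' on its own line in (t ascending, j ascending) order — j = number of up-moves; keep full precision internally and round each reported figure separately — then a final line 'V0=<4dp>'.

(0,0): Delta=0.9535 Bond=-34.3277
(1,0): Delta=0.6598 Bond=-19.1248
(1,1): Delta=0.9842 Bond=-44.9445
(2,0): Delta=-1.0000 Bond=55.9746
(2,1): Delta=0.8334 Bond=-38.8684
(2,2): Delta=1.0000 Bond=-55.9746
V0=72.4654

Under the risk-neutral measure, an up-move has probability p* = (R−d)/(u−d) = 0.8281 and values discount at R = 1.18.
Terminal payoffs: V(3,0)=35.2920, V(3,1)=5.0072, V(3,2)=55.0965, V(3,3)=174.3792
  t=2,j=0: stock 47.3200 → up 61.0428 (V=5.0072), down 30.7580 (V=35.2920). Price 8.6546; hedge Δ=-1.0000, bond B=55.9746.
  t=2,j=1: stock 93.9120 → up 121.1465 (V=55.0965), down 61.0428 (V=5.0072). Price 39.3961; hedge Δ=0.8334, bond B=-38.8684.
  t=2,j=2: stock 186.3792 → up 240.4292 (V=174.3792), down 121.1465 (V=55.0965). Price 130.4046; hedge Δ=1.0000, bond B=-55.9746.
  t=1,j=0: stock 72.8000 → up 93.9120 (V=39.3961), down 47.3200 (V=8.6546). Price 28.9088; hedge Δ=0.6598, bond B=-19.1248.
  t=1,j=1: stock 144.4800 → up 186.3792 (V=130.4046), down 93.9120 (V=39.3961). Price 97.2564; hedge Δ=0.9842, bond B=-44.9445.
  t=0,j=0: stock 112.0000 → up 144.4800 (V=97.2564), down 72.8000 (V=28.9088). Price 72.4654; hedge Δ=0.9535, bond B=-34.3277.
Each (Δ,B) replicates both successor values, so the strategy is self-financing and V0 is arbitrage-free.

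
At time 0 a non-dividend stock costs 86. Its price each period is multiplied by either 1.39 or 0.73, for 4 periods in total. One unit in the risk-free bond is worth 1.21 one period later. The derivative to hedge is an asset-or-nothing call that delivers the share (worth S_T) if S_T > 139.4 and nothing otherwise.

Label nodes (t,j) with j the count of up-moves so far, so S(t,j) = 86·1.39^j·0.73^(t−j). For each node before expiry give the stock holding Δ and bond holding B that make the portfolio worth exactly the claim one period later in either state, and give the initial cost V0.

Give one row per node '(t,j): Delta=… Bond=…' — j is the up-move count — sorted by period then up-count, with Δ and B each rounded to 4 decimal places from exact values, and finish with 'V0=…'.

(0,0): Delta=1.3088 Bond=-37.6485
(1,0): Delta=1.4700 Bond=-55.6779
(1,1): Delta=1.2770 Bond=-41.7585
(2,0): Delta=0.0000 Bond=0.0000
(2,1): Delta=1.7595 Bond=-92.6342
(2,2): Delta=1.1820 Bond=-34.7378
(3,0): Delta=0.0000 Bond=0.0000
(3,1): Delta=0.0000 Bond=0.0000
(3,2): Delta=2.1061 Bond=-154.1201
(3,3): Delta=1.0000 Bond=0.0000
V0=74.9061

Risk-neutral probability p* = (R−d)/(u−d) = (1.21−0.73)/(1.39−0.73) = 0.7273.
Terminal payoffs: V(4,0)=0.0000, V(4,1)=0.0000, V(4,2)=0.0000, V(4,3)=168.6032, V(4,4)=321.0389
  t=3,j=0: stock 33.4555 → up 46.5031 (V=0.0000), down 24.4225 (V=0.0000). Price 0.0000; hedge Δ=0.0000, bond B=0.0000.
  t=3,j=1: stock 63.7029 → up 88.5470 (V=0.0000), down 46.5031 (V=0.0000). Price 0.0000; hedge Δ=0.0000, bond B=0.0000.
  t=3,j=2: stock 121.2972 → up 168.6032 (V=168.6032), down 88.5470 (V=0.0000). Price 101.3392; hedge Δ=2.1061, bond B=-154.1201.
  t=3,j=3: stock 230.9632 → up 321.0389 (V=321.0389), down 168.6032 (V=168.6032). Price 230.9632; hedge Δ=1.0000, bond B=0.0000.
  t=2,j=0: stock 45.8294 → up 63.7029 (V=0.0000), down 33.4555 (V=0.0000). Price 0.0000; hedge Δ=0.0000, bond B=0.0000.
  t=2,j=1: stock 87.2642 → up 121.2972 (V=101.3392), down 63.7029 (V=0.0000). Price 60.9101; hedge Δ=1.7595, bond B=-92.6342.
  t=2,j=2: stock 166.1606 → up 230.9632 (V=230.9632), down 121.2972 (V=101.3392). Price 161.6622; hedge Δ=1.1820, bond B=-34.7378.
  t=1,j=0: stock 62.7800 → up 87.2642 (V=60.9101), down 45.8294 (V=0.0000). Price 36.6101; hedge Δ=1.4700, bond B=-55.6779.
  t=1,j=1: stock 119.5400 → up 166.1606 (V=161.6622), down 87.2642 (V=60.9101). Price 110.8962; hedge Δ=1.2770, bond B=-41.7585.
  t=0,j=0: stock 86.0000 → up 119.5400 (V=110.8962), down 62.7800 (V=36.6101). Price 74.9061; hedge Δ=1.3088, bond B=-37.6485.
Each (Δ,B) replicates both successor values, so the strategy is self-financing and V0 is arbitrage-free.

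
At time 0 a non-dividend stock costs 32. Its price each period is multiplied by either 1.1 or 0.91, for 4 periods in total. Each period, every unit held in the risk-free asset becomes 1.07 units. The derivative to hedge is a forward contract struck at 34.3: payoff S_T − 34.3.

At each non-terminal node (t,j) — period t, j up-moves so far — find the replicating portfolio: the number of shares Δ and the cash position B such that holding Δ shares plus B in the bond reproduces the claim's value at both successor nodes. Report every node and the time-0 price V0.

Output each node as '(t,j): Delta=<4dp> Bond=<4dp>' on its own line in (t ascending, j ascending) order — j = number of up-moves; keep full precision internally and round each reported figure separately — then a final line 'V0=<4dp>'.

No-arbitrage ⇒ martingale measure with p* = (R−d)/(u−d) = 0.8421.
Payoff layer (t=4): V(4,0)=-12.3560, V(4,1)=-7.7743, V(4,2)=-2.2360, V(4,3)=4.4587, V(4,4)=12.5512
(3,0): S=24.1143. Δ = (V_up−V_dn)/(S_up−S_dn) = (-7.7743−-12.3560)/(26.5257−21.9440) = 1.0000. V = [p*·-7.7743 + (1−p*)·-12.3560]/1.07 = -7.9418. B = V − Δ·S = -32.0561.
(3,1): S=29.1491. Δ = (V_up−V_dn)/(S_up−S_dn) = (-2.2360−-7.7743)/(32.0640−26.5257) = 1.0000. V = [p*·-2.2360 + (1−p*)·-7.7743]/1.07 = -2.9070. B = V − Δ·S = -32.0561.
(3,2): S=35.2352. Δ = (V_up−V_dn)/(S_up−S_dn) = (4.4587−-2.2360)/(38.7587−32.0640) = 1.0000. V = [p*·4.4587 + (1−p*)·-2.2360]/1.07 = 3.1791. B = V − Δ·S = -32.0561.
(3,3): S=42.5920. Δ = (V_up−V_dn)/(S_up−S_dn) = (12.5512−4.4587)/(46.8512−38.7587) = 1.0000. V = [p*·12.5512 + (1−p*)·4.4587]/1.07 = 10.5359. B = V − Δ·S = -32.0561.
(2,0): S=26.4992. Δ = (V_up−V_dn)/(S_up−S_dn) = (-2.9070−-7.9418)/(29.1491−24.1143) = 1.0000. V = [p*·-2.9070 + (1−p*)·-7.9418]/1.07 = -3.4597. B = V − Δ·S = -29.9589.
(2,1): S=32.0320. Δ = (V_up−V_dn)/(S_up−S_dn) = (3.1791−-2.9070)/(35.2352−29.1491) = 1.0000. V = [p*·3.1791 + (1−p*)·-2.9070]/1.07 = 2.0731. B = V − Δ·S = -29.9589.
(2,2): S=38.7200. Δ = (V_up−V_dn)/(S_up−S_dn) = (10.5359−3.1791)/(42.5920−35.2352) = 1.0000. V = [p*·10.5359 + (1−p*)·3.1791]/1.07 = 8.7611. B = V − Δ·S = -29.9589.
(1,0): S=29.1200. Δ = (V_up−V_dn)/(S_up−S_dn) = (2.0731−-3.4597)/(32.0320−26.4992) = 1.0000. V = [p*·2.0731 + (1−p*)·-3.4597]/1.07 = 1.1210. B = V − Δ·S = -27.9990.
(1,1): S=35.2000. Δ = (V_up−V_dn)/(S_up−S_dn) = (8.7611−2.0731)/(38.7200−32.0320) = 1.0000. V = [p*·8.7611 + (1−p*)·2.0731]/1.07 = 7.2010. B = V − Δ·S = -27.9990.
(0,0): S=32.0000. Δ = (V_up−V_dn)/(S_up−S_dn) = (7.2010−1.1210)/(35.2000−29.1200) = 1.0000. V = [p*·7.2010 + (1−p*)·1.1210]/1.07 = 5.8327. B = V − Δ·S = -26.1673.
The time-0 hedge costs 5.8327, which is the no-arbitrage price.

(0,0): Delta=1.0000 Bond=-26.1673
(1,0): Delta=1.0000 Bond=-27.9990
(1,1): Delta=1.0000 Bond=-27.9990
(2,0): Delta=1.0000 Bond=-29.9589
(2,1): Delta=1.0000 Bond=-29.9589
(2,2): Delta=1.0000 Bond=-29.9589
(3,0): Delta=1.0000 Bond=-32.0561
(3,1): Delta=1.0000 Bond=-32.0561
(3,2): Delta=1.0000 Bond=-32.0561
(3,3): Delta=1.0000 Bond=-32.0561
V0=5.8327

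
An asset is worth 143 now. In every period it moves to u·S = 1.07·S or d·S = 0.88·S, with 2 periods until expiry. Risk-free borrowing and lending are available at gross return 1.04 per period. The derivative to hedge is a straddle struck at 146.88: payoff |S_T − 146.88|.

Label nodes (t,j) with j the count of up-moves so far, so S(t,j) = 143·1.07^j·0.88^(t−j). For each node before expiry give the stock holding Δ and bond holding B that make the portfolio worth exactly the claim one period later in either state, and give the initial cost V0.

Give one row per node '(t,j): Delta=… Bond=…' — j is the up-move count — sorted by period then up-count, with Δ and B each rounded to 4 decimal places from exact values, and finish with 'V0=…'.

(0,0): Delta=0.0038 Bond=14.3428
(1,0): Delta=-1.0000 Bond=141.2308
(1,1): Delta=0.1586 Bond=-8.7674
V0=14.8817

Risk-neutral probability p* = (R−d)/(u−d) = (1.04−0.88)/(1.07−0.88) = 0.8421.
Terminal payoffs: V(2,0)=36.1408, V(2,1)=12.2312, V(2,2)=16.8407
Node (1,0) S=125.8400: V=(p*·12.2312+(1−p*)·36.1408)/1.04=15.3908; Δ=(12.2312−36.1408)/(134.6488−110.7392)=-1.0000; B=V−Δ·S=141.2308
Node (1,1) S=153.0100: V=(p*·16.8407+(1−p*)·12.2312)/1.04=15.4932; Δ=(16.8407−12.2312)/(163.7207−134.6488)=0.1586; B=V−Δ·S=-8.7674
Node (0,0) S=143.0000: V=(p*·15.4932+(1−p*)·15.3908)/1.04=14.8817; Δ=(15.4932−15.3908)/(153.0100−125.8400)=0.0038; B=V−Δ·S=14.3428
Check: Δ(0,0)·S0 + B(0,0) = 14.8817 = V0.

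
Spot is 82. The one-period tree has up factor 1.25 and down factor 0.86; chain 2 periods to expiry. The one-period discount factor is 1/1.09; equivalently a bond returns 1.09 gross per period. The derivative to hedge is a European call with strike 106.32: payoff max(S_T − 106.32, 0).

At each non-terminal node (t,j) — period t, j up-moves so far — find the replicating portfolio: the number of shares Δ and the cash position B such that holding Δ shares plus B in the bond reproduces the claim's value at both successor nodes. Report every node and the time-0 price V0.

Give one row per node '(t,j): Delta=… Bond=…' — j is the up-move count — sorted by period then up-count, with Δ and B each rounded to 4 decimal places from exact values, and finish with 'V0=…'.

(0,0): Delta=0.3689 Bond=-23.8671
(1,0): Delta=0.0000 Bond=0.0000
(1,1): Delta=0.5455 Bond=-44.1127
V0=6.3831

Since d<R<u, set p* = (R−d)/(u−d) = 0.5897; price each node as the discounted p*-expectation of its children.
At expiry t=2: V(2,0)=0.0000, V(2,1)=0.0000, V(2,2)=21.8050
  t=1,j=0: stock 70.5200 → up 88.1500 (V=0.0000), down 60.6472 (V=0.0000). Price 0.0000; hedge Δ=0.0000, bond B=0.0000.
  t=1,j=1: stock 102.5000 → up 128.1250 (V=21.8050), down 88.1500 (V=0.0000). Price 11.7976; hedge Δ=0.5455, bond B=-44.1127.
  t=0,j=0: stock 82.0000 → up 102.5000 (V=11.7976), down 70.5200 (V=0.0000). Price 6.3831; hedge Δ=0.3689, bond B=-23.8671.
Root portfolio cost Δ·82+B reproduces V0=6.3831.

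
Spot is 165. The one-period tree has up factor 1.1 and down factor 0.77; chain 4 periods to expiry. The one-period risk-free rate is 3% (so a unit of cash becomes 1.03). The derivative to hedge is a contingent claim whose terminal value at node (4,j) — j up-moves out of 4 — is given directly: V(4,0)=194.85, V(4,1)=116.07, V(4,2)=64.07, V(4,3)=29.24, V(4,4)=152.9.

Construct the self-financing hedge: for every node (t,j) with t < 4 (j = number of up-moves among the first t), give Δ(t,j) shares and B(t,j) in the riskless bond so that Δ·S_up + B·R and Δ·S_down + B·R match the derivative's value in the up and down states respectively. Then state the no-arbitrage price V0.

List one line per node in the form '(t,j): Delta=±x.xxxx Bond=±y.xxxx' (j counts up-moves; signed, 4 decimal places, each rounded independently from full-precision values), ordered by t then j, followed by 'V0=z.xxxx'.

(0,0): Delta=0.6796 Bond=-36.0214
(1,0): Delta=-0.9565 Bond=170.7756
(1,1): Delta=0.9880 Bond=-93.0690
(2,0): Delta=-1.7347 Bond=252.0209
(2,1): Delta=-0.8099 Bond=155.4045
(2,2): Delta=1.3268 Bond=-163.5095
(3,0): Delta=-3.1692 Bond=367.6408
(3,1): Delta=-1.4643 Bond=230.4887
(3,2): Delta=-0.6866 Bond=141.1068
(3,3): Delta=1.7063 Bond=-251.7476
V0=76.1207

Since d<R<u, set p* = (R−d)/(u−d) = 0.7879; price each node as the discounted p*-expectation of its children.
Terminal values V(4,·): V(4,0)=194.8500, V(4,1)=116.0700, V(4,2)=64.0700, V(4,3)=29.2400, V(4,4)=152.9000
Node (3,0) S=75.3279: V=(p*·116.0700+(1−p*)·194.8500)/1.03=128.9135; Δ=(116.0700−194.8500)/(82.8607−58.0025)=-3.1692; B=V−Δ·S=367.6408
Node (3,1) S=107.6114: V=(p*·64.0700+(1−p*)·116.0700)/1.03=72.9129; Δ=(64.0700−116.0700)/(118.3725−82.8607)=-1.4643; B=V−Δ·S=230.4887
Node (3,2) S=153.7305: V=(p*·29.2400+(1−p*)·64.0700)/1.03=35.5613; Δ=(29.2400−64.0700)/(169.1036−118.3725)=-0.6866; B=V−Δ·S=141.1068
Node (3,3) S=219.6150: V=(p*·152.9000+(1−p*)·29.2400)/1.03=122.9797; Δ=(152.9000−29.2400)/(241.5765−169.1036)=1.7063; B=V−Δ·S=-251.7476
Node (2,0) S=97.8285: V=(p*·72.9129+(1−p*)·128.9135)/1.03=82.3222; Δ=(72.9129−128.9135)/(107.6114−75.3279)=-1.7347; B=V−Δ·S=252.0209
Node (2,1) S=139.7550: V=(p*·35.5613+(1−p*)·72.9129)/1.03=42.2179; Δ=(35.5613−72.9129)/(153.7305−107.6114)=-0.8099; B=V−Δ·S=155.4045
Node (2,2) S=199.6500: V=(p*·122.9797+(1−p*)·35.5613)/1.03=101.3946; Δ=(122.9797−35.5613)/(219.6150−153.7305)=1.3268; B=V−Δ·S=-163.5095
Node (1,0) S=127.0500: V=(p*·42.2179+(1−p*)·82.3222)/1.03=49.2474; Δ=(42.2179−82.3222)/(139.7550−97.8285)=-0.9565; B=V−Δ·S=170.7756
Node (1,1) S=181.5000: V=(p*·101.3946+(1−p*)·42.2179)/1.03=86.2543; Δ=(101.3946−42.2179)/(199.6500−139.7550)=0.9880; B=V−Δ·S=-93.0690
Node (0,0) S=165.0000: V=(p*·86.2543+(1−p*)·49.2474)/1.03=76.1207; Δ=(86.2543−49.2474)/(181.5000−127.0500)=0.6796; B=V−Δ·S=-36.0214
Self-financing check: at every node Δ·S+B equals the discounted successor values.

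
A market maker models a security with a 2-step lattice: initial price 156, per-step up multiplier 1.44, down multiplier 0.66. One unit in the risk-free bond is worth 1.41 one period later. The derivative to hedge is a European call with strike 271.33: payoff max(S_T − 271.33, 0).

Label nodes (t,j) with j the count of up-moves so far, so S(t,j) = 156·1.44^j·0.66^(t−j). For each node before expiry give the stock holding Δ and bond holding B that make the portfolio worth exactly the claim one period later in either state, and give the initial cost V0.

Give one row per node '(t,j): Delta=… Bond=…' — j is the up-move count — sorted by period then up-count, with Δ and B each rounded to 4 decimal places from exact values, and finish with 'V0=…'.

Risk-neutral probability p* = (R−d)/(u−d) = (1.41−0.66)/(1.44−0.66) = 0.9615.
Payoff layer (t=2): V(2,0)=0.0000, V(2,1)=0.0000, V(2,2)=52.1516
(1,0): S=102.9600. Δ = (V_up−V_dn)/(S_up−S_dn) = (0.0000−0.0000)/(148.2624−67.9536) = 0.0000. V = [p*·0.0000 + (1−p*)·0.0000]/1.41 = 0.0000. B = V − Δ·S = 0.0000.
(1,1): S=224.6400. Δ = (V_up−V_dn)/(S_up−S_dn) = (52.1516−0.0000)/(323.4816−148.2624) = 0.2976. V = [p*·52.1516 + (1−p*)·0.0000]/1.41 = 35.5644. B = V − Δ·S = -31.2967.
(0,0): S=156.0000. Δ = (V_up−V_dn)/(S_up−S_dn) = (35.5644−0.0000)/(224.6400−102.9600) = 0.2923. V = [p*·35.5644 + (1−p*)·0.0000]/1.41 = 24.2528. B = V − Δ·S = -21.3425.
Self-financing check: at every node Δ·S+B equals the discounted successor values.

(0,0): Delta=0.2923 Bond=-21.3425
(1,0): Delta=0.0000 Bond=0.0000
(1,1): Delta=0.2976 Bond=-31.2967
V0=24.2528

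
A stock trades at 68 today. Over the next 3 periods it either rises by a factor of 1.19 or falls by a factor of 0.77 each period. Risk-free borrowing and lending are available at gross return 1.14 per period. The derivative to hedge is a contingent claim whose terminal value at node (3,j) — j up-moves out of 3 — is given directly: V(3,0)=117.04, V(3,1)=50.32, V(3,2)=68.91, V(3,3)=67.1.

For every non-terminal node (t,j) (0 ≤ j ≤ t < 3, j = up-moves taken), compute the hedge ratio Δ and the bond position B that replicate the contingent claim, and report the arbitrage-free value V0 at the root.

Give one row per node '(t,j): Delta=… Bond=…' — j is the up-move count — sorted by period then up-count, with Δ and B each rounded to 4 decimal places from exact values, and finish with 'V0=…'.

Under the risk-neutral measure, an up-move has probability p* = (R−d)/(u−d) = 0.8810 and values discount at R = 1.14.
Terminal payoffs: V(3,0)=117.0400, V(3,1)=50.3200, V(3,2)=68.9100, V(3,3)=67.1000
(2,0): S=40.3172. Δ = (V_up−V_dn)/(S_up−S_dn) = (50.3200−117.0400)/(47.9775−31.0442) = -3.9402. V = [p*·50.3200 + (1−p*)·117.0400]/1.14 = 51.1078. B = V − Δ·S = 209.9649.
(2,1): S=62.3084. Δ = (V_up−V_dn)/(S_up−S_dn) = (68.9100−50.3200)/(74.1470−47.9775) = 0.7104. V = [p*·68.9100 + (1−p*)·50.3200]/1.14 = 58.5061. B = V − Δ·S = 14.2442.
(2,2): S=96.2948. Δ = (V_up−V_dn)/(S_up−S_dn) = (67.1000−68.9100)/(114.5908−74.1470) = -0.0448. V = [p*·67.1000 + (1−p*)·68.9100]/1.14 = 59.0487. B = V − Δ·S = 63.3582.
(1,0): S=52.3600. Δ = (V_up−V_dn)/(S_up−S_dn) = (58.5061−51.1078)/(62.3084−40.3172) = 0.3364. V = [p*·58.5061 + (1−p*)·51.1078]/1.14 = 50.5485. B = V − Δ·S = 32.9335.
(1,1): S=80.9200. Δ = (V_up−V_dn)/(S_up−S_dn) = (59.0487−58.5061)/(96.2948−62.3084) = 0.0160. V = [p*·59.0487 + (1−p*)·58.5061]/1.14 = 51.7404. B = V − Δ·S = 50.4485.
(0,0): S=68.0000. Δ = (V_up−V_dn)/(S_up−S_dn) = (51.7404−50.5485)/(80.9200−52.3600) = 0.0417. V = [p*·51.7404 + (1−p*)·50.5485]/1.14 = 45.2619. B = V − Δ·S = 42.4240.
Root portfolio cost Δ·68+B reproduces V0=45.2619.

(0,0): Delta=0.0417 Bond=42.4240
(1,0): Delta=0.3364 Bond=32.9335
(1,1): Delta=0.0160 Bond=50.4485
(2,0): Delta=-3.9402 Bond=209.9649
(2,1): Delta=0.7104 Bond=14.2442
(2,2): Delta=-0.0448 Bond=63.3582
V0=45.2619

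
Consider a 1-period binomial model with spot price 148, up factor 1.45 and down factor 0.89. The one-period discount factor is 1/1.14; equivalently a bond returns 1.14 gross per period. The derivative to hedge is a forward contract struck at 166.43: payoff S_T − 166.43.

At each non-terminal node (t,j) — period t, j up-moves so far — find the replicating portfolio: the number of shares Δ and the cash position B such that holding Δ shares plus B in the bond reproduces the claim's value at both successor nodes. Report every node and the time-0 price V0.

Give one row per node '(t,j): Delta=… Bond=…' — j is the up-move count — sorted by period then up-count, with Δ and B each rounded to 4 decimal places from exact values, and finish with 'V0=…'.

Risk-neutral probability p* = (R−d)/(u−d) = (1.14−0.89)/(1.45−0.89) = 0.4464.
At expiry t=1: V(1,0)=-34.7100, V(1,1)=48.1700
  t=0,j=0: stock 148.0000 → up 214.6000 (V=48.1700), down 131.7200 (V=-34.7100). Price 2.0088; hedge Δ=1.0000, bond B=-145.9912.
The time-0 hedge costs 2.0088, which is the no-arbitrage price.

(0,0): Delta=1.0000 Bond=-145.9912
V0=2.0088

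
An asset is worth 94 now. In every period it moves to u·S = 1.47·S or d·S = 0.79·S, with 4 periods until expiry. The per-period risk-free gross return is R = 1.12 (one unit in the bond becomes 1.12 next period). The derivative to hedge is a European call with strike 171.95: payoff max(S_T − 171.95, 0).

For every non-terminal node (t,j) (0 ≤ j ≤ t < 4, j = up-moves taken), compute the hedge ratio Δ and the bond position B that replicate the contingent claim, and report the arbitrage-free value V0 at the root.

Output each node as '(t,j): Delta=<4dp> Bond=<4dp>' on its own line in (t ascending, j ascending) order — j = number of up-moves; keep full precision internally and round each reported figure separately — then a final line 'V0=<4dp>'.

(0,0): Delta=0.5173 Bond=-29.6567
(1,0): Delta=0.2377 Bond=-12.4519
(1,1): Delta=0.6767 Bond=-55.2375
(2,0): Delta=0.0000 Bond=0.0000
(2,1): Delta=0.3732 Bond=-28.7376
(2,2): Delta=0.8497 Bond=-97.0022
(3,0): Delta=0.0000 Bond=0.0000
(3,1): Delta=0.0000 Bond=0.0000
(3,2): Delta=0.5860 Bond=-66.3229
(3,3): Delta=1.0000 Bond=-153.5268
V0=18.9724

Since d<R<u, set p* = (R−d)/(u−d) = 0.4853; price each node as the discounted p*-expectation of its children.
Terminal payoffs: V(4,0)=0.0000, V(4,1)=0.0000, V(4,2)=0.0000, V(4,3)=63.9386, V(4,4)=266.9819
Node (3,0) S=46.3457: V=(p*·0.0000+(1−p*)·0.0000)/1.12=0.0000; Δ=(0.0000−0.0000)/(68.1281−36.6131)=0.0000; B=V−Δ·S=0.0000
Node (3,1) S=86.2381: V=(p*·0.0000+(1−p*)·0.0000)/1.12=0.0000; Δ=(0.0000−0.0000)/(126.7701−68.1281)=0.0000; B=V−Δ·S=0.0000
Node (3,2) S=160.4684: V=(p*·63.9386+(1−p*)·0.0000)/1.12=27.7045; Δ=(63.9386−0.0000)/(235.8886−126.7701)=0.5860; B=V−Δ·S=-66.3229
Node (3,3) S=298.5932: V=(p*·266.9819+(1−p*)·63.9386)/1.12=145.0664; Δ=(266.9819−63.9386)/(438.9319−235.8886)=1.0000; B=V−Δ·S=-153.5268
Node (2,0) S=58.6654: V=(p*·0.0000+(1−p*)·0.0000)/1.12=0.0000; Δ=(0.0000−0.0000)/(86.2381−46.3457)=0.0000; B=V−Δ·S=0.0000
Node (2,1) S=109.1622: V=(p*·27.7045+(1−p*)·0.0000)/1.12=12.0043; Δ=(27.7045−0.0000)/(160.4684−86.2381)=0.3732; B=V−Δ·S=-28.7376
Node (2,2) S=203.1246: V=(p*·145.0664+(1−p*)·27.7045)/1.12=75.5889; Δ=(145.0664−27.7045)/(298.5932−160.4684)=0.8497; B=V−Δ·S=-97.0022
Node (1,0) S=74.2600: V=(p*·12.0043+(1−p*)·0.0000)/1.12=5.2014; Δ=(12.0043−0.0000)/(109.1622−58.6654)=0.2377; B=V−Δ·S=-12.4519
Node (1,1) S=138.1800: V=(p*·75.5889+(1−p*)·12.0043)/1.12=38.2692; Δ=(75.5889−12.0043)/(203.1246−109.1622)=0.6767; B=V−Δ·S=-55.2375
Node (0,0) S=94.0000: V=(p*·38.2692+(1−p*)·5.2014)/1.12=18.9724; Δ=(38.2692−5.2014)/(138.1800−74.2600)=0.5173; B=V−Δ·S=-29.6567
The time-0 hedge costs 18.9724, which is the no-arbitrage price.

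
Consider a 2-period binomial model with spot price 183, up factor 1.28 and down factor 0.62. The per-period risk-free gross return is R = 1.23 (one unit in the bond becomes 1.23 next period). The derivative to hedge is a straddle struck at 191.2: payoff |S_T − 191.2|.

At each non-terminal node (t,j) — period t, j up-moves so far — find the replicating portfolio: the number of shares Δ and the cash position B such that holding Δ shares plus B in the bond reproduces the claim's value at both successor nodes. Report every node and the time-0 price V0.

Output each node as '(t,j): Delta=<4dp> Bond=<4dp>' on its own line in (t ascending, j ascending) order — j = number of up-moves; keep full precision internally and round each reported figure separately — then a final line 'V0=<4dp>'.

Since d<R<u, set p* = (R−d)/(u−d) = 0.9242; price each node as the discounted p*-expectation of its children.
Terminal payoffs: V(2,0)=120.8548, V(2,1)=45.9712, V(2,2)=108.6272
Node (1,0) S=113.4600: V=(p*·45.9712+(1−p*)·120.8548)/1.23=41.9872; Δ=(45.9712−120.8548)/(145.2288−70.3452)=-1.0000; B=V−Δ·S=155.4472
Node (1,1) S=234.2400: V=(p*·108.6272+(1−p*)·45.9712)/1.23=84.4557; Δ=(108.6272−45.9712)/(299.8272−145.2288)=0.4053; B=V−Δ·S=-10.4776
Node (0,0) S=183.0000: V=(p*·84.4557+(1−p*)·41.9872)/1.23=66.0475; Δ=(84.4557−41.9872)/(234.2400−113.4600)=0.3516; B=V−Δ·S=1.7012
Self-financing check: at every node Δ·S+B equals the discounted successor values.

(0,0): Delta=0.3516 Bond=1.7012
(1,0): Delta=-1.0000 Bond=155.4472
(1,1): Delta=0.4053 Bond=-10.4776
V0=66.0475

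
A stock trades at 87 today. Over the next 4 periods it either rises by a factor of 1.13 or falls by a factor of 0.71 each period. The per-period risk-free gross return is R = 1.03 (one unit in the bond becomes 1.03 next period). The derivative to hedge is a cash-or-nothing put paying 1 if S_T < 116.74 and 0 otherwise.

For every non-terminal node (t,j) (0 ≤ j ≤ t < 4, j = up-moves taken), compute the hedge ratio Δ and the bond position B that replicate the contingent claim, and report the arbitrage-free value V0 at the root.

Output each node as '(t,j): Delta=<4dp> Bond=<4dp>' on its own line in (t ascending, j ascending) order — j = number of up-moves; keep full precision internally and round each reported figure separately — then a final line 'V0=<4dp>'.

(0,0): Delta=-0.0111 Bond=1.5528
(1,0): Delta=0.0000 Bond=0.9151
(1,1): Delta=-0.0133 Bond=1.8132
(2,0): Delta=0.0000 Bond=0.9426
(2,1): Delta=0.0000 Bond=0.9426
(2,2): Delta=-0.0159 Bond=2.1566
(3,0): Delta=0.0000 Bond=0.9709
(3,1): Delta=0.0000 Bond=0.9709
(3,2): Delta=0.0000 Bond=0.9709
(3,3): Delta=-0.0190 Bond=2.6121
V0=0.5891

No-arbitrage ⇒ martingale measure with p* = (R−d)/(u−d) = 0.7619.
Terminal payoffs: V(4,0)=1.0000, V(4,1)=1.0000, V(4,2)=1.0000, V(4,3)=1.0000, V(4,4)=0.0000
  t=3,j=0: stock 31.1383 → up 35.1862 (V=1.0000), down 22.1082 (V=1.0000). Price 0.9709; hedge Δ=0.0000, bond B=0.9709.
  t=3,j=1: stock 49.5581 → up 56.0006 (V=1.0000), down 35.1862 (V=1.0000). Price 0.9709; hedge Δ=0.0000, bond B=0.9709.
  t=3,j=2: stock 78.8741 → up 89.1277 (V=1.0000), down 56.0006 (V=1.0000). Price 0.9709; hedge Δ=0.0000, bond B=0.9709.
  t=3,j=3: stock 125.5320 → up 141.8512 (V=0.0000), down 89.1277 (V=1.0000). Price 0.2312; hedge Δ=-0.0190, bond B=2.6121.
  t=2,j=0: stock 43.8567 → up 49.5581 (V=0.9709), down 31.1383 (V=0.9709). Price 0.9426; hedge Δ=0.0000, bond B=0.9426.
  t=2,j=1: stock 69.8001 → up 78.8741 (V=0.9709), down 49.5581 (V=0.9709). Price 0.9426; hedge Δ=0.0000, bond B=0.9426.
  t=2,j=2: stock 111.0903 → up 125.5320 (V=0.2312), down 78.8741 (V=0.9709). Price 0.3954; hedge Δ=-0.0159, bond B=2.1566.
  t=1,j=0: stock 61.7700 → up 69.8001 (V=0.9426), down 43.8567 (V=0.9426). Price 0.9151; hedge Δ=0.0000, bond B=0.9151.
  t=1,j=1: stock 98.3100 → up 111.0903 (V=0.3954), down 69.8001 (V=0.9426). Price 0.5104; hedge Δ=-0.0133, bond B=1.8132.
  t=0,j=0: stock 87.0000 → up 98.3100 (V=0.5104), down 61.7700 (V=0.9151). Price 0.5891; hedge Δ=-0.0111, bond B=1.5528.
Root portfolio cost Δ·87+B reproduces V0=0.5891.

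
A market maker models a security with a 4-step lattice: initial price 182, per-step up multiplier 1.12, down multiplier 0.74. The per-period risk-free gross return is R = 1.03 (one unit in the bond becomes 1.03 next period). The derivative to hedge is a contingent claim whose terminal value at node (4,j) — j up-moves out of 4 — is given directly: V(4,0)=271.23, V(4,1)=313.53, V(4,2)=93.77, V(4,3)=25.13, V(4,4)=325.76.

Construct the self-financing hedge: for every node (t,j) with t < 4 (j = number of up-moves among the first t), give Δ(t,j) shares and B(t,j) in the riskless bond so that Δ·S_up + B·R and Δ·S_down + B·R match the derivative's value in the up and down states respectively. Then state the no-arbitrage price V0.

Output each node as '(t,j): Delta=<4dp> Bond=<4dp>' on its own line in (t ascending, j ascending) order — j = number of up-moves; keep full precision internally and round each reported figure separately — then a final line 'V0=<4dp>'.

No-arbitrage ⇒ martingale measure with p* = (R−d)/(u−d) = 0.7632.
Payoff layer (t=4): V(4,0)=271.2300, V(4,1)=313.5300, V(4,2)=93.7700, V(4,3)=25.1300, V(4,4)=325.7600
(3,0): S=73.7508. Δ = (V_up−V_dn)/(S_up−S_dn) = (313.5300−271.2300)/(82.6009−54.5756) = 1.5094. V = [p*·313.5300 + (1−p*)·271.2300]/1.03 = 294.6714. B = V − Δ·S = 183.3556.
(3,1): S=111.6228. Δ = (V_up−V_dn)/(S_up−S_dn) = (93.7700−313.5300)/(125.0175−82.6009) = -5.1810. V = [p*·93.7700 + (1−p*)·313.5300]/1.03 = 141.5713. B = V − Δ·S = 719.8871.
(3,2): S=168.9426. Δ = (V_up−V_dn)/(S_up−S_dn) = (25.1300−93.7700)/(189.2157−125.0175) = -1.0692. V = [p*·25.1300 + (1−p*)·93.7700]/1.03 = 40.1814. B = V − Δ·S = 220.8130.
(3,3): S=255.6969. Δ = (V_up−V_dn)/(S_up−S_dn) = (325.7600−25.1300)/(286.3805−189.2157) = 3.0940. V = [p*·325.7600 + (1−p*)·25.1300]/1.03 = 247.1438. B = V − Δ·S = -543.9877.
(2,0): S=99.6632. Δ = (V_up−V_dn)/(S_up−S_dn) = (141.5713−294.6714)/(111.6228−73.7508) = -4.0426. V = [p*·141.5713 + (1−p*)·294.6714]/1.03 = 172.6523. B = V − Δ·S = 575.5474.
(2,1): S=150.8416. Δ = (V_up−V_dn)/(S_up−S_dn) = (40.1814−141.5713)/(168.9426−111.6228) = -1.7688. V = [p*·40.1814 + (1−p*)·141.5713]/1.03 = 62.3250. B = V − Δ·S = 329.1405.
(2,2): S=228.3008. Δ = (V_up−V_dn)/(S_up−S_dn) = (247.1438−40.1814)/(255.6969−168.9426) = 2.3856. V = [p*·247.1438 + (1−p*)·40.1814]/1.03 = 192.3557. B = V − Δ·S = -352.2823.
(1,0): S=134.6800. Δ = (V_up−V_dn)/(S_up−S_dn) = (62.3250−172.6523)/(150.8416−99.6632) = -2.1557. V = [p*·62.3250 + (1−p*)·172.6523]/1.03 = 85.8788. B = V − Δ·S = 376.2136.
(1,1): S=203.8400. Δ = (V_up−V_dn)/(S_up−S_dn) = (192.3557−62.3250)/(228.3008−150.8416) = 1.6787. V = [p*·192.3557 + (1−p*)·62.3250]/1.03 = 156.8534. B = V − Δ·S = -185.3327.
(0,0): S=182.0000. Δ = (V_up−V_dn)/(S_up−S_dn) = (156.8534−85.8788)/(203.8400−134.6800) = 1.0262. V = [p*·156.8534 + (1−p*)·85.8788]/1.03 = 135.9647. B = V − Δ·S = -50.8105.
Root portfolio cost Δ·182+B reproduces V0=135.9647.

(0,0): Delta=1.0262 Bond=-50.8105
(1,0): Delta=-2.1557 Bond=376.2136
(1,1): Delta=1.6787 Bond=-185.3327
(2,0): Delta=-4.0426 Bond=575.5474
(2,1): Delta=-1.7688 Bond=329.1405
(2,2): Delta=2.3856 Bond=-352.2823
(3,0): Delta=1.5094 Bond=183.3556
(3,1): Delta=-5.1810 Bond=719.8871
(3,2): Delta=-1.0692 Bond=220.8130
(3,3): Delta=3.0940 Bond=-543.9877
V0=135.9647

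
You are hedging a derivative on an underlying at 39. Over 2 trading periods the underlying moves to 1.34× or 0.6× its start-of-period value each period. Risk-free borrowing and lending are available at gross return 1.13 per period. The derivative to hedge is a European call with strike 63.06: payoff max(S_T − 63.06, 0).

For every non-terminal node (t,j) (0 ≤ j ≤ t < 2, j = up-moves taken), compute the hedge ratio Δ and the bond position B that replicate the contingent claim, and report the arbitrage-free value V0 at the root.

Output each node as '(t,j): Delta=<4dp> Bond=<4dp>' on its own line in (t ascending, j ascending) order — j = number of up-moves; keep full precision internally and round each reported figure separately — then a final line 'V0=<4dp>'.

Risk-neutral probability p* = (R−d)/(u−d) = (1.13−0.6)/(1.34−0.6) = 0.7162.
At expiry t=2: V(2,0)=0.0000, V(2,1)=0.0000, V(2,2)=6.9684
  t=1,j=0: stock 23.4000 → up 31.3560 (V=0.0000), down 14.0400 (V=0.0000). Price 0.0000; hedge Δ=0.0000, bond B=0.0000.
  t=1,j=1: stock 52.2600 → up 70.0284 (V=6.9684), down 31.3560 (V=0.0000). Price 4.4167; hedge Δ=0.1802, bond B=-5.0000.
  t=0,j=0: stock 39.0000 → up 52.2600 (V=4.4167), down 23.4000 (V=0.0000). Price 2.7994; hedge Δ=0.1530, bond B=-3.1691.
Self-financing check: at every node Δ·S+B equals the discounted successor values.

(0,0): Delta=0.1530 Bond=-3.1691
(1,0): Delta=0.0000 Bond=0.0000
(1,1): Delta=0.1802 Bond=-5.0000
V0=2.7994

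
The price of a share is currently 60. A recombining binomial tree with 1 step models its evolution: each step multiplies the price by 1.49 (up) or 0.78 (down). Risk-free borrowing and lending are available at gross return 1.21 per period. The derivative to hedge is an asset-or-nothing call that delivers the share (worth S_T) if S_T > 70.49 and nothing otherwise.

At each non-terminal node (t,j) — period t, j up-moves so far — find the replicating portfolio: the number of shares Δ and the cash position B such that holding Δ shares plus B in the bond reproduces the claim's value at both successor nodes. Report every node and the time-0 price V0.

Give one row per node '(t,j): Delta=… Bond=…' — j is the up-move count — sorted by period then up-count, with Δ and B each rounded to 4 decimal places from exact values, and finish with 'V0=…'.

Risk-neutral probability p* = (R−d)/(u−d) = (1.21−0.78)/(1.49−0.78) = 0.6056.
Payoff layer (t=1): V(1,0)=0.0000, V(1,1)=89.4000
(0,0): S=60.0000. Δ = (V_up−V_dn)/(S_up−S_dn) = (89.4000−0.0000)/(89.4000−46.8000) = 2.0986. V = [p*·89.4000 + (1−p*)·0.0000]/1.21 = 44.7468. B = V − Δ·S = -81.1687.
Check: Δ(0,0)·S0 + B(0,0) = 44.7468 = V0.

(0,0): Delta=2.0986 Bond=-81.1687
V0=44.7468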